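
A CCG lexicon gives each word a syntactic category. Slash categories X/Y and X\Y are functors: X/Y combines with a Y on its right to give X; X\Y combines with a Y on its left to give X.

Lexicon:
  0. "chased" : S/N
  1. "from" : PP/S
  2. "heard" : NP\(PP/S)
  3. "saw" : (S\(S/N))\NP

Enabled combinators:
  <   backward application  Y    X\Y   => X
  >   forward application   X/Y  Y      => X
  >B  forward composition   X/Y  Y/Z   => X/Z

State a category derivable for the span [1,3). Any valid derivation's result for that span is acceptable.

NP

[0,4] S   <
  [0,1] "chased" : S/N
  [1,4] S\(S/N)   <
    [1,3] NP   <
      [1,2] "from" : PP/S
      [2,3] "heard" : NP\(PP/S)
    [3,4] "saw" : (S\(S/N))\NP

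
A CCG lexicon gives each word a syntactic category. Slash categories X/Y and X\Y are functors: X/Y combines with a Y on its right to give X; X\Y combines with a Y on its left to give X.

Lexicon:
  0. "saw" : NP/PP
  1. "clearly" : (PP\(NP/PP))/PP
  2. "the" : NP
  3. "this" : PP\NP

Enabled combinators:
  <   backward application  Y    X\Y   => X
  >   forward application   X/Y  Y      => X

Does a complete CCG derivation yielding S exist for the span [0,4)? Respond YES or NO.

NO

NP/PP (PP\(NP/PP))/PP NP PP\NP
CKY chart[0,4] = {PP}; S ∉ chart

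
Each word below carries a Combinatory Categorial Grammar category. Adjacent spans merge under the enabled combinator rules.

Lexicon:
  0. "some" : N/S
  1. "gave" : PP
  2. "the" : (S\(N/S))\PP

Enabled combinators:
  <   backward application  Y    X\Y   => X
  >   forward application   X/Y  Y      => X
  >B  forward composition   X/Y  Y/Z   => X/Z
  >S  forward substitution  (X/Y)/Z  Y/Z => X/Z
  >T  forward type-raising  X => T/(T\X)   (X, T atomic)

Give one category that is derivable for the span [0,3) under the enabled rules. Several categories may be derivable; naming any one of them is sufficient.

[0,3] S   <
  [0,1] "some" : N/S
  [1,3] S\(N/S)   <
    [1,2] "gave" : PP
    [2,3] "the" : (S\(N/S))\PP

S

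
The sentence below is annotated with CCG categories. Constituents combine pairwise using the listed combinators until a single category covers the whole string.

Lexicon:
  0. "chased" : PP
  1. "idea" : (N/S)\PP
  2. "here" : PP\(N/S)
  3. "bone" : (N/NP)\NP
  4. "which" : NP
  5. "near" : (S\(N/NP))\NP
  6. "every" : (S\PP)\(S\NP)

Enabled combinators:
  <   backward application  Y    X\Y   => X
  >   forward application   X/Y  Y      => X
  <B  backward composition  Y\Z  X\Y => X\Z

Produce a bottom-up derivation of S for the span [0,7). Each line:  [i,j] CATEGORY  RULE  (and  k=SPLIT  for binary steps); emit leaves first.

[0,7] S   <
  [0,3] PP   <
    [0,2] N/S   <
      [0,1] "chased" : PP
      [1,2] "idea" : (N/S)\PP
    [2,3] "here" : PP\(N/S)
  [3,7] S\PP   <
    [3,6] S\NP   <B
      [3,4] "bone" : (N/NP)\NP
      [4,6] S\(N/NP)   <
        [4,5] "which" : NP
        [5,6] "near" : (S\(N/NP))\NP
    [6,7] "every" : (S\PP)\(S\NP)

[0,1] PP  lex  "chased"
[1,2] (N/S)\PP  lex  "idea"
[0,2] N/S  <  k=1
[2,3] PP\(N/S)  lex  "here"
[0,3] PP  <  k=2
[3,4] (N/NP)\NP  lex  "bone"
[4,5] NP  lex  "which"
[5,6] (S\(N/NP))\NP  lex  "near"
[4,6] S\(N/NP)  <  k=5
[3,6] S\NP  <B  k=4
[6,7] (S\PP)\(S\NP)  lex  "every"
[3,7] S\PP  <  k=6
[0,7] S  <  k=3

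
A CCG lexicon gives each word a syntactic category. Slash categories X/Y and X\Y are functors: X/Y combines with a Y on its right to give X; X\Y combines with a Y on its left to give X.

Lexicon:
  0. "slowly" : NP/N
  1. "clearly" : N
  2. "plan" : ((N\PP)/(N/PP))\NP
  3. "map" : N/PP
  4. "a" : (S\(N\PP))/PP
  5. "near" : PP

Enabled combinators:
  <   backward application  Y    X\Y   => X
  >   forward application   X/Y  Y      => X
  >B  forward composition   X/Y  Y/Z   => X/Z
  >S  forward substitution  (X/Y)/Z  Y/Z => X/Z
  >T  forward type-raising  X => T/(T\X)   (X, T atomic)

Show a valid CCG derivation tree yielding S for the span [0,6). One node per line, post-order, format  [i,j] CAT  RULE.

[0,6] S   <
  [0,4] N\PP   >
    [0,3] (N\PP)/(N/PP)   <
      [0,2] NP   >
        [0,1] "slowly" : NP/N
        [1,2] "clearly" : N
      [2,3] "plan" : ((N\PP)/(N/PP))\NP
    [3,4] "map" : N/PP
  [4,6] S\(N\PP)   >
    [4,5] "a" : (S\(N\PP))/PP
    [5,6] "near" : PP

[0,1] NP/N  lex  "slowly"
[1,2] N  lex  "clearly"
[0,2] NP  >  k=1
[2,3] ((N\PP)/(N/PP))\NP  lex  "plan"
[0,3] (N\PP)/(N/PP)  <  k=2
[3,4] N/PP  lex  "map"
[0,4] N\PP  >  k=3
[4,5] (S\(N\PP))/PP  lex  "a"
[5,6] PP  lex  "near"
[4,6] S\(N\PP)  >  k=5
[0,6] S  <  k=4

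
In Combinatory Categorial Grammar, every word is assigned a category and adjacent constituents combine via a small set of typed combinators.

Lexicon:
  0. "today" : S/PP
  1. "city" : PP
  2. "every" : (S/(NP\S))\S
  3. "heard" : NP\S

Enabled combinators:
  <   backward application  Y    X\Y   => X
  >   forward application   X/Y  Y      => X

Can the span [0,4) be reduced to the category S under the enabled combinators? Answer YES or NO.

[0,4] S   >
  [0,3] S/(NP\S)   <
    [0,2] S   >
      [0,1] "today" : S/PP
      [1,2] "city" : PP
    [2,3] "every" : (S/(NP\S))\S
  [3,4] "heard" : NP\S

YES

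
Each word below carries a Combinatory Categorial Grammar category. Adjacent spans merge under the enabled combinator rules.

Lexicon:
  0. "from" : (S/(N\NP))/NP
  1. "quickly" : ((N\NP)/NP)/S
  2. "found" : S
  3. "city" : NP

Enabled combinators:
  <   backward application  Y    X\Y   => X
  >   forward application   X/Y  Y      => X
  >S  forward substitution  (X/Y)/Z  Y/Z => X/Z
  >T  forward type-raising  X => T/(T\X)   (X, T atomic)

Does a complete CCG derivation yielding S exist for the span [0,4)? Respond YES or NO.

[0,4] S   >
  [0,3] S/NP   >S
    [0,1] "from" : (S/(N\NP))/NP
    [1,3] (N\NP)/NP   >
      [1,2] "quickly" : ((N\NP)/NP)/S
      [2,3] "found" : S
  [3,4] "city" : NP

YES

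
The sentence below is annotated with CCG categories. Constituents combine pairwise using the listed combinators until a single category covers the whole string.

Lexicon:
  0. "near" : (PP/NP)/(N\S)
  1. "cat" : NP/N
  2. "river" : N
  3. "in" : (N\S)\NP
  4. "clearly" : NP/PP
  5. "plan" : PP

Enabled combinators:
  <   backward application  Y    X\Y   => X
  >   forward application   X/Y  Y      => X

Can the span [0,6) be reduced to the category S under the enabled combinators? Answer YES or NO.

(PP/NP)/(N\S) NP/N N (N\S)\NP NP/PP PP
CKY chart[0,6] = {PP}; S ∉ chart

NO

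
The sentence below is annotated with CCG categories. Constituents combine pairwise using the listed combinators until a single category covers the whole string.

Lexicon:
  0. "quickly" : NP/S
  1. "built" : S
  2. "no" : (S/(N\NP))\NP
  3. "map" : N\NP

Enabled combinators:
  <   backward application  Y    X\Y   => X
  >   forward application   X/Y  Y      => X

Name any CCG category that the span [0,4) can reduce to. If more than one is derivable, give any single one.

S

[0,4] S   >
  [0,3] S/(N\NP)   <
    [0,2] NP   >
      [0,1] "quickly" : NP/S
      [1,2] "built" : S
    [2,3] "no" : (S/(N\NP))\NP
  [3,4] "map" : N\NP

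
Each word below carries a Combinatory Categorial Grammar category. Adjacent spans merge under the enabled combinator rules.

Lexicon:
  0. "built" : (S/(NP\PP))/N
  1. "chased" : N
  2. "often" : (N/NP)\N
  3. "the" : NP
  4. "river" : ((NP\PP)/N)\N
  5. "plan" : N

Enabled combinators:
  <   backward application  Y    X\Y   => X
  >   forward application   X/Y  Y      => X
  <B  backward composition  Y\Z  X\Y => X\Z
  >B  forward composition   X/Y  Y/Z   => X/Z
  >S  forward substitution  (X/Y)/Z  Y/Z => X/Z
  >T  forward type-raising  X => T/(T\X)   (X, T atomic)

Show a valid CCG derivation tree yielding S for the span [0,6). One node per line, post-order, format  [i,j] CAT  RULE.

[0,1] (S/(NP\PP))/N  lex  "built"
[1,2] N  lex  "chased"
[2,3] (N/NP)\N  lex  "often"
[1,3] N/NP  <  k=2
[3,4] NP  lex  "the"
[1,4] N  >  k=3
[4,5] ((NP\PP)/N)\N  lex  "river"
[1,5] (NP\PP)/N  <  k=4
[0,5] S/N  >S  k=1
[5,6] N  lex  "plan"
[0,6] S  >  k=5

[0,6] S   >
  [0,5] S/N   >S
    [0,1] "built" : (S/(NP\PP))/N
    [1,5] (NP\PP)/N   <
      [1,4] N   >
        [1,3] N/NP   <
          [1,2] "chased" : N
          [2,3] "often" : (N/NP)\N
        [3,4] "the" : NP
      [4,5] "river" : ((NP\PP)/N)\N
  [5,6] "plan" : N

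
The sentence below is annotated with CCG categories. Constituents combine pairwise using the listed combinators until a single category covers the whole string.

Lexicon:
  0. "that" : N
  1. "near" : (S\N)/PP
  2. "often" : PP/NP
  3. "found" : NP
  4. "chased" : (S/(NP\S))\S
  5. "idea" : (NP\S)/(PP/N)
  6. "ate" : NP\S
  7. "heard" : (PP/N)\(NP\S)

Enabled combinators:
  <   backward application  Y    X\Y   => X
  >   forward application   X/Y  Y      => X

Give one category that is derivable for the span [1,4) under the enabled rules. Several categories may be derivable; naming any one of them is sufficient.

[0,8] S   >
  [0,5] S/(NP\S)   <
    [0,4] S   <
      [0,1] "that" : N
      [1,4] S\N   >
        [1,2] "near" : (S\N)/PP
        [2,4] PP   >
          [2,3] "often" : PP/NP
          [3,4] "found" : NP
    [4,5] "chased" : (S/(NP\S))\S
  [5,8] NP\S   >
    [5,6] "idea" : (NP\S)/(PP/N)
    [6,8] PP/N   <
      [6,7] "ate" : NP\S
      [7,8] "heard" : (PP/N)\(NP\S)

S\N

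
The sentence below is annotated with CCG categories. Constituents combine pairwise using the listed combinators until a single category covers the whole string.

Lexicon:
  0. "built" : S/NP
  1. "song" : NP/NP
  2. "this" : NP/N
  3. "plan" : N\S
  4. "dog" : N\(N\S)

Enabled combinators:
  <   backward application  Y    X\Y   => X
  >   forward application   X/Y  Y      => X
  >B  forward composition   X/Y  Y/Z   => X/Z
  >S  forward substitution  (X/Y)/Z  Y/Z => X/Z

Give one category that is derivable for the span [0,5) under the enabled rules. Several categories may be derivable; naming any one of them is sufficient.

S

[0,5] S   >
  [0,1] "built" : S/NP
  [1,5] NP   >
    [1,3] NP/N   >B
      [1,2] "song" : NP/NP
      [2,3] "this" : NP/N
    [3,5] N   <
      [3,4] "plan" : N\S
      [4,5] "dog" : N\(N\S)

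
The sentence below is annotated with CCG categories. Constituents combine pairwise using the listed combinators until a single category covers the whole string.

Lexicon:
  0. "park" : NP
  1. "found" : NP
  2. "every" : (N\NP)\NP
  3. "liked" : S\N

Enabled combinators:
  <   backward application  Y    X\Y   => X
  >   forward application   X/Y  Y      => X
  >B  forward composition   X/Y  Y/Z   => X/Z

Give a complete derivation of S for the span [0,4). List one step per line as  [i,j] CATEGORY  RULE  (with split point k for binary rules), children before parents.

[0,4] S   <
  [0,3] N   <
    [0,1] "park" : NP
    [1,3] N\NP   <
      [1,2] "found" : NP
      [2,3] "every" : (N\NP)\NP
  [3,4] "liked" : S\N

[0,1] NP  lex  "park"
[1,2] NP  lex  "found"
[2,3] (N\NP)\NP  lex  "every"
[1,3] N\NP  <  k=2
[0,3] N  <  k=1
[3,4] S\N  lex  "liked"
[0,4] S  <  k=3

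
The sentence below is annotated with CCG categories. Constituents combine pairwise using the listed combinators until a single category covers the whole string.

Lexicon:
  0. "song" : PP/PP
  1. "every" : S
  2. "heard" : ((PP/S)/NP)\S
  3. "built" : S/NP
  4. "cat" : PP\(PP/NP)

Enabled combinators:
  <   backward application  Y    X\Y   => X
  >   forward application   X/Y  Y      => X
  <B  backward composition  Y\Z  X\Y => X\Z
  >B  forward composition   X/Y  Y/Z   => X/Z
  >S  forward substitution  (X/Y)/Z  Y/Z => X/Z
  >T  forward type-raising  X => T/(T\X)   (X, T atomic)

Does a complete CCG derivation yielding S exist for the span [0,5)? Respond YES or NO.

NO

PP/PP S ((PP/S)/NP)\S S/NP PP\(PP/NP)
CKY chart[0,5] = {N/(N\PP), NP/(NP\PP), PP, PP/(PP\PP), S/(S\PP)}; S ∉ chart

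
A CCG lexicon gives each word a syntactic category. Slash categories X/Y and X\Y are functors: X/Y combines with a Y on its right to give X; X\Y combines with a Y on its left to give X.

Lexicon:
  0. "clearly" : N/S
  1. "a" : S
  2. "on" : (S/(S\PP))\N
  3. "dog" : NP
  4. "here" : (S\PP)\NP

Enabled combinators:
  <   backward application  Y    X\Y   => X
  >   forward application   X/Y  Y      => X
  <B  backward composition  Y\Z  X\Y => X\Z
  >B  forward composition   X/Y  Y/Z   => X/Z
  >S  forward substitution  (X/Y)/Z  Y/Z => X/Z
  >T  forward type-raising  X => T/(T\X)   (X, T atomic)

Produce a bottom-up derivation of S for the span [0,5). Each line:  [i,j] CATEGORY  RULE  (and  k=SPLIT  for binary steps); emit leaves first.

[0,1] N/S  lex  "clearly"
[1,2] S  lex  "a"
[0,2] N  >  k=1
[2,3] (S/(S\PP))\N  lex  "on"
[0,3] S/(S\PP)  <  k=2
[3,4] NP  lex  "dog"
[4,5] (S\PP)\NP  lex  "here"
[3,5] S\PP  <  k=4
[0,5] S  >  k=3

[0,5] S   >
  [0,3] S/(S\PP)   <
    [0,2] N   >
      [0,1] "clearly" : N/S
      [1,2] "a" : S
    [2,3] "on" : (S/(S\PP))\N
  [3,5] S\PP   <
    [3,4] "dog" : NP
    [4,5] "here" : (S\PP)\NP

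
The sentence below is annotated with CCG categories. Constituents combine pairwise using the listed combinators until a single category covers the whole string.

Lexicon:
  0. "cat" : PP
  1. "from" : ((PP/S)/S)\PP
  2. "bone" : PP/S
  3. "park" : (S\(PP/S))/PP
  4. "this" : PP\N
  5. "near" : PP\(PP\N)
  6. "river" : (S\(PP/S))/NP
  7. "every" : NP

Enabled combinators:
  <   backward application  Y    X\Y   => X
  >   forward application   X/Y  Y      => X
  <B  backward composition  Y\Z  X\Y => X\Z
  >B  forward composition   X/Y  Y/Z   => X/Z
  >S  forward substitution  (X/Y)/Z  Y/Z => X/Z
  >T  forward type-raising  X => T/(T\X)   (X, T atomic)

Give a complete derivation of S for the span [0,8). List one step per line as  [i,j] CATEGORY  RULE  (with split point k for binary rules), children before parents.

[0,8] S   <
  [0,6] PP/S   >
    [0,2] (PP/S)/S   <
      [0,1] "cat" : PP
      [1,2] "from" : ((PP/S)/S)\PP
    [2,6] S   <
      [2,3] "bone" : PP/S
      [3,6] S\(PP/S)   >
        [3,4] "park" : (S\(PP/S))/PP
        [4,6] PP   <
          [4,5] "this" : PP\N
          [5,6] "near" : PP\(PP\N)
  [6,8] S\(PP/S)   >
    [6,7] "river" : (S\(PP/S))/NP
    [7,8] "every" : NP

[0,1] PP  lex  "cat"
[1,2] ((PP/S)/S)\PP  lex  "from"
[0,2] (PP/S)/S  <  k=1
[2,3] PP/S  lex  "bone"
[3,4] (S\(PP/S))/PP  lex  "park"
[4,5] PP\N  lex  "this"
[5,6] PP\(PP\N)  lex  "near"
[4,6] PP  <  k=5
[3,6] S\(PP/S)  >  k=4
[2,6] S  <  k=3
[0,6] PP/S  >  k=2
[6,7] (S\(PP/S))/NP  lex  "river"
[7,8] NP  lex  "every"
[6,8] S\(PP/S)  >  k=7
[0,8] S  <  k=6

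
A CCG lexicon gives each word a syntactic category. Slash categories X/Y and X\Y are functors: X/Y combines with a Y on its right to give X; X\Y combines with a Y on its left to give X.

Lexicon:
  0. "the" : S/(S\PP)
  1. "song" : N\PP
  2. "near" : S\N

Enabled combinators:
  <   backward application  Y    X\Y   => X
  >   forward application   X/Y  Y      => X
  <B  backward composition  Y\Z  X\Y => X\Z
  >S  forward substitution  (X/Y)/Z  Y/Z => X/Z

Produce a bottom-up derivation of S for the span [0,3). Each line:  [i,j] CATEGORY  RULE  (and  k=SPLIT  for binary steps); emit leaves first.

[0,1] S/(S\PP)  lex  "the"
[1,2] N\PP  lex  "song"
[2,3] S\N  lex  "near"
[1,3] S\PP  <B  k=2
[0,3] S  >  k=1

[0,3] S   >
  [0,1] "the" : S/(S\PP)
  [1,3] S\PP   <B
    [1,2] "song" : N\PP
    [2,3] "near" : S\N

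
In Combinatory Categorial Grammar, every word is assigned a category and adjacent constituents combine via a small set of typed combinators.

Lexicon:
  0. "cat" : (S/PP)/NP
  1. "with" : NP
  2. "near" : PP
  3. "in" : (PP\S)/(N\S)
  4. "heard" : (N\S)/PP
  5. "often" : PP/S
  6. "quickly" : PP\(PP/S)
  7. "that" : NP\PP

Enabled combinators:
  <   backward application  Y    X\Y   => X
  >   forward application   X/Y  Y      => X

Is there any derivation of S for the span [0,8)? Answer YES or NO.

NO

(S/PP)/NP NP PP (PP\S)/(N\S) (N\S)/PP PP/S PP\(PP/S) NP\PP
CKY chart[0,8] = {NP}; S ∉ chart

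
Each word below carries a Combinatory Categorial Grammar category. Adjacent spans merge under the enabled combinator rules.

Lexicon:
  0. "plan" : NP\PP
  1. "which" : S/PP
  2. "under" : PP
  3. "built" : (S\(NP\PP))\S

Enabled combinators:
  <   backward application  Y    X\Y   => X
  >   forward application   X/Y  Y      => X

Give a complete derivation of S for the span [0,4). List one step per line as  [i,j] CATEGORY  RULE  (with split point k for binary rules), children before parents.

[0,4] S   <
  [0,1] "plan" : NP\PP
  [1,4] S\(NP\PP)   <
    [1,3] S   >
      [1,2] "which" : S/PP
      [2,3] "under" : PP
    [3,4] "built" : (S\(NP\PP))\S

[0,1] NP\PP  lex  "plan"
[1,2] S/PP  lex  "which"
[2,3] PP  lex  "under"
[1,3] S  >  k=2
[3,4] (S\(NP\PP))\S  lex  "built"
[1,4] S\(NP\PP)  <  k=3
[0,4] S  <  k=1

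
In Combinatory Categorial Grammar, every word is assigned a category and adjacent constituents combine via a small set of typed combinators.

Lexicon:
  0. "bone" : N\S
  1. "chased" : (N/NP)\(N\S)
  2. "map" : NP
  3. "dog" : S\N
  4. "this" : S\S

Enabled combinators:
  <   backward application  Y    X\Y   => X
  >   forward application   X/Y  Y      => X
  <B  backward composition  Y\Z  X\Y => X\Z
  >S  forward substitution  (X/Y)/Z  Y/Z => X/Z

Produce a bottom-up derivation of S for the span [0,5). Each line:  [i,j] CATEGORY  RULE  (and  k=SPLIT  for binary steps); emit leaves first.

[0,1] N\S  lex  "bone"
[1,2] (N/NP)\(N\S)  lex  "chased"
[0,2] N/NP  <  k=1
[2,3] NP  lex  "map"
[0,3] N  >  k=2
[3,4] S\N  lex  "dog"
[4,5] S\S  lex  "this"
[3,5] S\N  <B  k=4
[0,5] S  <  k=3

[0,5] S   <
  [0,3] N   >
    [0,2] N/NP   <
      [0,1] "bone" : N\S
      [1,2] "chased" : (N/NP)\(N\S)
    [2,3] "map" : NP
  [3,5] S\N   <B
    [3,4] "dog" : S\N
    [4,5] "this" : S\S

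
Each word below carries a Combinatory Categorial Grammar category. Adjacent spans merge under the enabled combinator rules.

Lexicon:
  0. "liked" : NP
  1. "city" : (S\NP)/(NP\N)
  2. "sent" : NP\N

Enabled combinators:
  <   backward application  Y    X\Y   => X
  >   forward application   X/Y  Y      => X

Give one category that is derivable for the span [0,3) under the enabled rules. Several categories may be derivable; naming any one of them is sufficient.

S

[0,3] S   <
  [0,1] "liked" : NP
  [1,3] S\NP   >
    [1,2] "city" : (S\NP)/(NP\N)
    [2,3] "sent" : NP\N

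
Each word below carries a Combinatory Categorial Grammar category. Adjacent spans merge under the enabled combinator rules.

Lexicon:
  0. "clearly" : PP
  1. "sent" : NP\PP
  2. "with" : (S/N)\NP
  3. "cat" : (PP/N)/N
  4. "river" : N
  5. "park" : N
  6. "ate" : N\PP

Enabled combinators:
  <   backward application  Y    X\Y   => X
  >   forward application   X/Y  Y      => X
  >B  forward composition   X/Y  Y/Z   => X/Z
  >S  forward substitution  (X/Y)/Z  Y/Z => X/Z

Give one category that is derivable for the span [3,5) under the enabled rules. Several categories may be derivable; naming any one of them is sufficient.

PP/N

[0,7] S   >
  [0,3] S/N   <
    [0,2] NP   <
      [0,1] "clearly" : PP
      [1,2] "sent" : NP\PP
    [2,3] "with" : (S/N)\NP
  [3,7] N   <
    [3,6] PP   >
      [3,5] PP/N   >
        [3,4] "cat" : (PP/N)/N
        [4,5] "river" : N
      [5,6] "park" : N
    [6,7] "ate" : N\PP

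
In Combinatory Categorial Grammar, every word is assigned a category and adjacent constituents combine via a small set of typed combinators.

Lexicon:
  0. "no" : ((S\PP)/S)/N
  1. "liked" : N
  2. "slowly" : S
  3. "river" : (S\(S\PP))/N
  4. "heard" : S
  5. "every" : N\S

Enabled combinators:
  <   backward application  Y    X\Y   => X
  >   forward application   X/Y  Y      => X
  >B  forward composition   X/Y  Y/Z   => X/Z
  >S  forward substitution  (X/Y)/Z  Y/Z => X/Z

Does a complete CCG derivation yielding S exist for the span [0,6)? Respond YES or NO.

[0,6] S   <
  [0,3] S\PP   >
    [0,2] (S\PP)/S   >
      [0,1] "no" : ((S\PP)/S)/N
      [1,2] "liked" : N
    [2,3] "slowly" : S
  [3,6] S\(S\PP)   >
    [3,4] "river" : (S\(S\PP))/N
    [4,6] N   <
      [4,5] "heard" : S
      [5,6] "every" : N\S

YES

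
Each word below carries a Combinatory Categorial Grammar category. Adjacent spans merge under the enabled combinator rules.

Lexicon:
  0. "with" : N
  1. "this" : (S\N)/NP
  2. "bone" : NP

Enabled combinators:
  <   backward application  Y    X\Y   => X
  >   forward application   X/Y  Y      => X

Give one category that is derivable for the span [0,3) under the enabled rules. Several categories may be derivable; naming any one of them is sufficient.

S

[0,3] S   <
  [0,1] "with" : N
  [1,3] S\N   >
    [1,2] "this" : (S\N)/NP
    [2,3] "bone" : NP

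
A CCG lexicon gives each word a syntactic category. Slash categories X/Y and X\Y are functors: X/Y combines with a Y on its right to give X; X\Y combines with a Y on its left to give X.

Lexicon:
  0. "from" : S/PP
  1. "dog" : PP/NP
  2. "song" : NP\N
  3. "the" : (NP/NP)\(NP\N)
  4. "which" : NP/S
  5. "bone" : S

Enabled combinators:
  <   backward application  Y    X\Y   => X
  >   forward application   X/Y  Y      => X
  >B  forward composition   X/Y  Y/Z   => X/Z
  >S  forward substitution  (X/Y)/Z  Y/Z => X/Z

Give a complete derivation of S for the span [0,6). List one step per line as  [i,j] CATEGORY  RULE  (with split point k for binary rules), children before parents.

[0,1] S/PP  lex  "from"
[1,2] PP/NP  lex  "dog"
[0,2] S/NP  >B  k=1
[2,3] NP\N  lex  "song"
[3,4] (NP/NP)\(NP\N)  lex  "the"
[2,4] NP/NP  <  k=3
[0,4] S/NP  >B  k=2
[4,5] NP/S  lex  "which"
[5,6] S  lex  "bone"
[4,6] NP  >  k=5
[0,6] S  >  k=4

[0,6] S   >
  [0,4] S/NP   >B
    [0,2] S/NP   >B
      [0,1] "from" : S/PP
      [1,2] "dog" : PP/NP
    [2,4] NP/NP   <
      [2,3] "song" : NP\N
      [3,4] "the" : (NP/NP)\(NP\N)
  [4,6] NP   >
    [4,5] "which" : NP/S
    [5,6] "bone" : S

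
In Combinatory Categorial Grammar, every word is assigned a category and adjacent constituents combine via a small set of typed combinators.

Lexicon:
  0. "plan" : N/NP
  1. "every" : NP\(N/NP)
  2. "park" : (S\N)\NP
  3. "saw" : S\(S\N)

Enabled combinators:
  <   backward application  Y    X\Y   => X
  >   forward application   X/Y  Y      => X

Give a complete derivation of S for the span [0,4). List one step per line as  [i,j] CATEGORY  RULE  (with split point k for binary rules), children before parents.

[0,4] S   <
  [0,3] S\N   <
    [0,2] NP   <
      [0,1] "plan" : N/NP
      [1,2] "every" : NP\(N/NP)
    [2,3] "park" : (S\N)\NP
  [3,4] "saw" : S\(S\N)

[0,1] N/NP  lex  "plan"
[1,2] NP\(N/NP)  lex  "every"
[0,2] NP  <  k=1
[2,3] (S\N)\NP  lex  "park"
[0,3] S\N  <  k=2
[3,4] S\(S\N)  lex  "saw"
[0,4] S  <  k=3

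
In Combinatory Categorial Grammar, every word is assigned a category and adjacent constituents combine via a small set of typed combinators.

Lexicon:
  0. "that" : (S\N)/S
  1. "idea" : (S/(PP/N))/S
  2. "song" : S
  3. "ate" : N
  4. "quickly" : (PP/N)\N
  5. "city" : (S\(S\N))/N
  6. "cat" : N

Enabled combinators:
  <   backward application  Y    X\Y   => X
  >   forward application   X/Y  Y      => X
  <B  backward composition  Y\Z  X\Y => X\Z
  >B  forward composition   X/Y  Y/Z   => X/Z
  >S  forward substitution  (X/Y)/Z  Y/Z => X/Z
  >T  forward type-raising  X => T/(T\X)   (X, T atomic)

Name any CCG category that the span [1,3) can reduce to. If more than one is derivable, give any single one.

S/(PP/N)

[0,7] S   <
  [0,5] S\N   >
    [0,1] "that" : (S\N)/S
    [1,5] S   >
      [1,3] S/(PP/N)   >
        [1,2] "idea" : (S/(PP/N))/S
        [2,3] "song" : S
      [3,5] PP/N   <
        [3,4] "ate" : N
        [4,5] "quickly" : (PP/N)\N
  [5,7] S\(S\N)   >
    [5,6] "city" : (S\(S\N))/N
    [6,7] "cat" : N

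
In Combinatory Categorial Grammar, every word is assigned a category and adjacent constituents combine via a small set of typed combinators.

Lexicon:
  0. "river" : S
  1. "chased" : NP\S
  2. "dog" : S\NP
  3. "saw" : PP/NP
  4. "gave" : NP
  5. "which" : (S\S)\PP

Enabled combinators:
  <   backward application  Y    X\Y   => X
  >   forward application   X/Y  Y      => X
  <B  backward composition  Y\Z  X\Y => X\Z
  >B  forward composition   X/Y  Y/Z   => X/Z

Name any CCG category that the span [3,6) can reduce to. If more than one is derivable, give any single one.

[0,6] S   <
  [0,2] NP   <
    [0,1] "river" : S
    [1,2] "chased" : NP\S
  [2,6] S\NP   <B
    [2,3] "dog" : S\NP
    [3,6] S\S   <
      [3,5] PP   >
        [3,4] "saw" : PP/NP
        [4,5] "gave" : NP
      [5,6] "which" : (S\S)\PP

S\S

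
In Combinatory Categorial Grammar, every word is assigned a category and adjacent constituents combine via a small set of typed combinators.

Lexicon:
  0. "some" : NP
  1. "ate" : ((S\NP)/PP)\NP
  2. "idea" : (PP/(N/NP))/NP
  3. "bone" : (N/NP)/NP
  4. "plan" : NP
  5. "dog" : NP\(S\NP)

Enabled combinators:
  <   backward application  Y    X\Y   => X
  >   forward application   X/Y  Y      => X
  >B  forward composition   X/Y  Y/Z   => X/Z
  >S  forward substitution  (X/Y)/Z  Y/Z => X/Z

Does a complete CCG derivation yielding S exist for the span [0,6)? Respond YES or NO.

NP ((S\NP)/PP)\NP (PP/(N/NP))/NP (N/NP)/NP NP NP\(S\NP)
CKY chart[0,6] = {NP}; S ∉ chart

NO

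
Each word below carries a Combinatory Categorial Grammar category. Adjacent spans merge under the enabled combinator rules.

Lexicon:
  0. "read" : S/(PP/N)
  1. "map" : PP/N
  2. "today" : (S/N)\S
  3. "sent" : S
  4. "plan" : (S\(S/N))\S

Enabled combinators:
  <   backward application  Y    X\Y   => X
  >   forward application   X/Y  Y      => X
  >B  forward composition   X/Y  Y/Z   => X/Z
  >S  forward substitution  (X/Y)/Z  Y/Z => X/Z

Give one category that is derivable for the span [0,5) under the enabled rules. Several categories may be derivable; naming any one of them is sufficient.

S

[0,5] S   <
  [0,3] S/N   <
    [0,2] S   >
      [0,1] "read" : S/(PP/N)
      [1,2] "map" : PP/N
    [2,3] "today" : (S/N)\S
  [3,5] S\(S/N)   <
    [3,4] "sent" : S
    [4,5] "plan" : (S\(S/N))\S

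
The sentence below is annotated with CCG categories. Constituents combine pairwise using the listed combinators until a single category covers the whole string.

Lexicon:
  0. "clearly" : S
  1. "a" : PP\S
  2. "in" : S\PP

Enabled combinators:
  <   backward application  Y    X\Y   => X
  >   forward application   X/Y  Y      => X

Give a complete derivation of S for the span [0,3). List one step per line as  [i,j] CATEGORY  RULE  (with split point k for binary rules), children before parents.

[0,3] S   <
  [0,2] PP   <
    [0,1] "clearly" : S
    [1,2] "a" : PP\S
  [2,3] "in" : S\PP

[0,1] S  lex  "clearly"
[1,2] PP\S  lex  "a"
[0,2] PP  <  k=1
[2,3] S\PP  lex  "in"
[0,3] S  <  k=2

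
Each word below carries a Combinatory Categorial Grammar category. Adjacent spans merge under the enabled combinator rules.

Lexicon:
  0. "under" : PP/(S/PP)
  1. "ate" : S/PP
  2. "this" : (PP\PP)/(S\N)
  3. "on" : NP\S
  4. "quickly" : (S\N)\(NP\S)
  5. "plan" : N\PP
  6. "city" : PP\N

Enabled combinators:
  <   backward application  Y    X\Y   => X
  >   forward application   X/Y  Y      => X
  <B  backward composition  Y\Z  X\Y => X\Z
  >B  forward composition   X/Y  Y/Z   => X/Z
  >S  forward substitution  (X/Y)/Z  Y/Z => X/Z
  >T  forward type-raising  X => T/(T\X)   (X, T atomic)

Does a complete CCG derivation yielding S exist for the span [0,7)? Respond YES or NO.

NO

PP/(S/PP) S/PP (PP\PP)/(S\N) NP\S (S\N)\(NP\S) N\PP PP\N
CKY chart[0,7] = {N/(N\PP), NP/(NP\PP), PP, PP/(PP\PP), S/(S\PP)}; S ∉ chart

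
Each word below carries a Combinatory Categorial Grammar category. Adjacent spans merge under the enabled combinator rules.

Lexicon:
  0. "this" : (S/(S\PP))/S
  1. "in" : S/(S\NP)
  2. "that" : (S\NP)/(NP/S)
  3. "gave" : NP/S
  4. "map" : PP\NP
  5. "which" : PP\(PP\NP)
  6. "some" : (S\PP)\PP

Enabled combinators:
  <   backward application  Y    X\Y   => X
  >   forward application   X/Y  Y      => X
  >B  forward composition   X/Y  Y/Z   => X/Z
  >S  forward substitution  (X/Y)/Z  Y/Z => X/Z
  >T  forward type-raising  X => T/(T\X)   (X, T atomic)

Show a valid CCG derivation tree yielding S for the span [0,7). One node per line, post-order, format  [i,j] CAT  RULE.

[0,7] S   >
  [0,4] S/(S\PP)   >
    [0,1] "this" : (S/(S\PP))/S
    [1,4] S   >
      [1,2] "in" : S/(S\NP)
      [2,4] S\NP   >
        [2,3] "that" : (S\NP)/(NP/S)
        [3,4] "gave" : NP/S
  [4,7] S\PP   <
    [4,6] PP   <
      [4,5] "map" : PP\NP
      [5,6] "which" : PP\(PP\NP)
    [6,7] "some" : (S\PP)\PP

[0,1] (S/(S\PP))/S  lex  "this"
[1,2] S/(S\NP)  lex  "in"
[2,3] (S\NP)/(NP/S)  lex  "that"
[3,4] NP/S  lex  "gave"
[2,4] S\NP  >  k=3
[1,4] S  >  k=2
[0,4] S/(S\PP)  >  k=1
[4,5] PP\NP  lex  "map"
[5,6] PP\(PP\NP)  lex  "which"
[4,6] PP  <  k=5
[6,7] (S\PP)\PP  lex  "some"
[4,7] S\PP  <  k=6
[0,7] S  >  k=4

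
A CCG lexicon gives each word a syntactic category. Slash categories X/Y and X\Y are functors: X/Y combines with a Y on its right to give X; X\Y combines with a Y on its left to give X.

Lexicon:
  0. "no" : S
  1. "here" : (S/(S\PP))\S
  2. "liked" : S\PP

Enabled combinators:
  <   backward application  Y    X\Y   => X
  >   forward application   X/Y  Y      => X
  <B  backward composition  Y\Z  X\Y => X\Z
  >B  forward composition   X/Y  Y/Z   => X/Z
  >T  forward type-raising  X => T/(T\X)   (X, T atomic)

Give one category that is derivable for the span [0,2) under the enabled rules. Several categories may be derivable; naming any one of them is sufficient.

[0,3] S   >
  [0,2] S/(S\PP)   <
    [0,1] "no" : S
    [1,2] "here" : (S/(S\PP))\S
  [2,3] "liked" : S\PP

S/(S\PP)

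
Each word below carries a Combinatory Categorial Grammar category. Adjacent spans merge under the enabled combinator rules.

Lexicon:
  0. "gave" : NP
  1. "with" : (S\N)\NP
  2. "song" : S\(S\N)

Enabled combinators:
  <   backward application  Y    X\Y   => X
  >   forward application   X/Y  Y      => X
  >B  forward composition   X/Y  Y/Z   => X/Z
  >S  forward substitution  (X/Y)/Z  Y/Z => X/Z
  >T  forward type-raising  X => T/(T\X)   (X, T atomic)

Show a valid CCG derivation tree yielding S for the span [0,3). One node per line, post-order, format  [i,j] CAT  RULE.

[0,3] S   <
  [0,2] S\N   <
    [0,1] "gave" : NP
    [1,2] "with" : (S\N)\NP
  [2,3] "song" : S\(S\N)

[0,1] NP  lex  "gave"
[1,2] (S\N)\NP  lex  "with"
[0,2] S\N  <  k=1
[2,3] S\(S\N)  lex  "song"
[0,3] S  <  k=2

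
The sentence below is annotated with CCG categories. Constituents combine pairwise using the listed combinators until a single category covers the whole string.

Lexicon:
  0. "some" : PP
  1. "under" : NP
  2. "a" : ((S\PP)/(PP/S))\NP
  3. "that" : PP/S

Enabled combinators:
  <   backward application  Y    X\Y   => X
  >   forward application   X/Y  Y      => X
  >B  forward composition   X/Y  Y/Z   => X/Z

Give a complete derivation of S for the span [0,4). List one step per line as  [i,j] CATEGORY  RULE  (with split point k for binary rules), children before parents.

[0,1] PP  lex  "some"
[1,2] NP  lex  "under"
[2,3] ((S\PP)/(PP/S))\NP  lex  "a"
[1,3] (S\PP)/(PP/S)  <  k=2
[3,4] PP/S  lex  "that"
[1,4] S\PP  >  k=3
[0,4] S  <  k=1

[0,4] S   <
  [0,1] "some" : PP
  [1,4] S\PP   >
    [1,3] (S\PP)/(PP/S)   <
      [1,2] "under" : NP
      [2,3] "a" : ((S\PP)/(PP/S))\NP
    [3,4] "that" : PP/S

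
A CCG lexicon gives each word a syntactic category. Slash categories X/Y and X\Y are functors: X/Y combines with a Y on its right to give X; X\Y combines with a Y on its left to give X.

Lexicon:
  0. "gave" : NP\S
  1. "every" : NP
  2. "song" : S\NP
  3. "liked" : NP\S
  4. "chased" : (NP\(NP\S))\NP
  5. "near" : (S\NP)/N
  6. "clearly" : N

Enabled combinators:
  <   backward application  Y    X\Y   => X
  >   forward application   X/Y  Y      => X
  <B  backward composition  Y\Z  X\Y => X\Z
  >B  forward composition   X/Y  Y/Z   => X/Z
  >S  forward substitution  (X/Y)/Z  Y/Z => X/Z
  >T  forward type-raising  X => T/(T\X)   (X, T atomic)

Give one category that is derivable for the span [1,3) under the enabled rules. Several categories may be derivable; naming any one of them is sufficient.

[0,7] S   <
  [0,5] NP   <
    [0,1] "gave" : NP\S
    [1,5] NP\(NP\S)   <
      [1,4] NP   <
        [1,3] S   <
          [1,2] "every" : NP
          [2,3] "song" : S\NP
        [3,4] "liked" : NP\S
      [4,5] "chased" : (NP\(NP\S))\NP
  [5,7] S\NP   >
    [5,6] "near" : (S\NP)/N
    [6,7] "clearly" : N

S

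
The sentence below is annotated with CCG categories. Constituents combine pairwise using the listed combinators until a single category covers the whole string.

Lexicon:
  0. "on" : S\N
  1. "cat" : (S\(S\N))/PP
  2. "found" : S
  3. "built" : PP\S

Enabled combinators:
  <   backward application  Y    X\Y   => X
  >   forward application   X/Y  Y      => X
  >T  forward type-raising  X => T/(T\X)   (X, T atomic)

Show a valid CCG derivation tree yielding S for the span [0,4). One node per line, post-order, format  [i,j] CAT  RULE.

[0,1] S\N  lex  "on"
[1,2] (S\(S\N))/PP  lex  "cat"
[2,3] S  lex  "found"
[3,4] PP\S  lex  "built"
[2,4] PP  <  k=3
[1,4] S\(S\N)  >  k=2
[0,4] S  <  k=1

[0,4] S   <
  [0,1] "on" : S\N
  [1,4] S\(S\N)   >
    [1,2] "cat" : (S\(S\N))/PP
    [2,4] PP   <
      [2,3] "found" : S
      [3,4] "built" : PP\S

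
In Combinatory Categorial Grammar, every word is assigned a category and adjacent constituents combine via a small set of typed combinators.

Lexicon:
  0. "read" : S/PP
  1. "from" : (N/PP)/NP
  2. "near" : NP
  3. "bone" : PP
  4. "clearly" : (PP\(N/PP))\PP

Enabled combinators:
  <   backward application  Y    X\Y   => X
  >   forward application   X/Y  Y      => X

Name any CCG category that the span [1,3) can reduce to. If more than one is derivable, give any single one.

[0,5] S   >
  [0,1] "read" : S/PP
  [1,5] PP   <
    [1,3] N/PP   >
      [1,2] "from" : (N/PP)/NP
      [2,3] "near" : NP
    [3,5] PP\(N/PP)   <
      [3,4] "bone" : PP
      [4,5] "clearly" : (PP\(N/PP))\PP

N/PP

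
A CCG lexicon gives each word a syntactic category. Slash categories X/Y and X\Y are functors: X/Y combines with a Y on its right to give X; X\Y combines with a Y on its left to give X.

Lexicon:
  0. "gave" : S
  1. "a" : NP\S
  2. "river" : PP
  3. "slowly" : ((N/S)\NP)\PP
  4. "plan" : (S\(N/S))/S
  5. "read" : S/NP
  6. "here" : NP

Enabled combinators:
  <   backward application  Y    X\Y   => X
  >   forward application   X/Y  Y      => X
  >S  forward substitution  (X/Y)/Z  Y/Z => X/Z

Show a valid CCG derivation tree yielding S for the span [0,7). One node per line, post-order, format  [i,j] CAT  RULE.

[0,7] S   <
  [0,4] N/S   <
    [0,2] NP   <
      [0,1] "gave" : S
      [1,2] "a" : NP\S
    [2,4] (N/S)\NP   <
      [2,3] "river" : PP
      [3,4] "slowly" : ((N/S)\NP)\PP
  [4,7] S\(N/S)   >
    [4,5] "plan" : (S\(N/S))/S
    [5,7] S   >
      [5,6] "read" : S/NP
      [6,7] "here" : NP

[0,1] S  lex  "gave"
[1,2] NP\S  lex  "a"
[0,2] NP  <  k=1
[2,3] PP  lex  "river"
[3,4] ((N/S)\NP)\PP  lex  "slowly"
[2,4] (N/S)\NP  <  k=3
[0,4] N/S  <  k=2
[4,5] (S\(N/S))/S  lex  "plan"
[5,6] S/NP  lex  "read"
[6,7] NP  lex  "here"
[5,7] S  >  k=6
[4,7] S\(N/S)  >  k=5
[0,7] S  <  k=4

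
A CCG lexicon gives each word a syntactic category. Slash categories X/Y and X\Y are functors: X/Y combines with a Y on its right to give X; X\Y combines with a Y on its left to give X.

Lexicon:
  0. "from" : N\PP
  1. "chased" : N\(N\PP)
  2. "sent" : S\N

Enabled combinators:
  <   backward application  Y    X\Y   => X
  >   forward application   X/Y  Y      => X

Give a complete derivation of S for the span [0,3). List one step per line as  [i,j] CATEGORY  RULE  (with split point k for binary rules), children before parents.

[0,1] N\PP  lex  "from"
[1,2] N\(N\PP)  lex  "chased"
[0,2] N  <  k=1
[2,3] S\N  lex  "sent"
[0,3] S  <  k=2

[0,3] S   <
  [0,2] N   <
    [0,1] "from" : N\PP
    [1,2] "chased" : N\(N\PP)
  [2,3] "sent" : S\N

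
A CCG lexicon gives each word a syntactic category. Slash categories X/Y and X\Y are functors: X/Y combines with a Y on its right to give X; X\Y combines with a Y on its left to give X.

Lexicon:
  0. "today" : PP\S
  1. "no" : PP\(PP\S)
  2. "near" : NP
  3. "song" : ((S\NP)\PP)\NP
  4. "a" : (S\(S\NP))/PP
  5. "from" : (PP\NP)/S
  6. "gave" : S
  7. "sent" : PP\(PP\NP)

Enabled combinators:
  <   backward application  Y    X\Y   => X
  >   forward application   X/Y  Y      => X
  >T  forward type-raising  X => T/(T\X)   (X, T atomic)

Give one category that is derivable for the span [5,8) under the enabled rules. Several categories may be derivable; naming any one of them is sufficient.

PP

[0,8] S   <
  [0,4] S\NP   <
    [0,2] PP   <
      [0,1] "today" : PP\S
      [1,2] "no" : PP\(PP\S)
    [2,4] (S\NP)\PP   <
      [2,3] "near" : NP
      [3,4] "song" : ((S\NP)\PP)\NP
  [4,8] S\(S\NP)   >
    [4,5] "a" : (S\(S\NP))/PP
    [5,8] PP   <
      [5,7] PP\NP   >
        [5,6] "from" : (PP\NP)/S
        [6,7] "gave" : S
      [7,8] "sent" : PP\(PP\NP)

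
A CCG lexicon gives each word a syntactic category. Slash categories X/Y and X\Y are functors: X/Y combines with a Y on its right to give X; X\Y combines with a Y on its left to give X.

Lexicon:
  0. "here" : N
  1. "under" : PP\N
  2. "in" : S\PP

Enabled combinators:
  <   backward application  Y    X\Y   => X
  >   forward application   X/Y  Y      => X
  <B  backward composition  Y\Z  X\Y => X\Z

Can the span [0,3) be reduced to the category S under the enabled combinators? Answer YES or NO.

YES

[0,3] S   <
  [0,1] "here" : N
  [1,3] S\N   <B
    [1,2] "under" : PP\N
    [2,3] "in" : S\PP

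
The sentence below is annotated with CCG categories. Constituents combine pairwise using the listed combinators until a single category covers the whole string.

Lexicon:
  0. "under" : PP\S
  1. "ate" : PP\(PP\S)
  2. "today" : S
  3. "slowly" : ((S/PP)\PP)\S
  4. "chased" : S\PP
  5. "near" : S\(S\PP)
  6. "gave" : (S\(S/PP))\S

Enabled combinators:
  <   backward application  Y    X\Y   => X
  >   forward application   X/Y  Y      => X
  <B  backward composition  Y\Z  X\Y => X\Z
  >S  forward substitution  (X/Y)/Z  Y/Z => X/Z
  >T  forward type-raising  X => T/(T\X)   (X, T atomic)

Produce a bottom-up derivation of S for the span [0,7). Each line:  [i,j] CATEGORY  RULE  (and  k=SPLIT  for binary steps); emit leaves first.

[0,1] PP\S  lex  "under"
[1,2] PP\(PP\S)  lex  "ate"
[0,2] PP  <  k=1
[2,3] S  lex  "today"
[3,4] ((S/PP)\PP)\S  lex  "slowly"
[2,4] (S/PP)\PP  <  k=3
[0,4] S/PP  <  k=2
[4,5] S\PP  lex  "chased"
[5,6] S\(S\PP)  lex  "near"
[4,6] S  <  k=5
[6,7] (S\(S/PP))\S  lex  "gave"
[4,7] S\(S/PP)  <  k=6
[0,7] S  <  k=4

[0,7] S   <
  [0,4] S/PP   <
    [0,2] PP   <
      [0,1] "under" : PP\S
      [1,2] "ate" : PP\(PP\S)
    [2,4] (S/PP)\PP   <
      [2,3] "today" : S
      [3,4] "slowly" : ((S/PP)\PP)\S
  [4,7] S\(S/PP)   <
    [4,6] S   <
      [4,5] "chased" : S\PP
      [5,6] "near" : S\(S\PP)
    [6,7] "gave" : (S\(S/PP))\S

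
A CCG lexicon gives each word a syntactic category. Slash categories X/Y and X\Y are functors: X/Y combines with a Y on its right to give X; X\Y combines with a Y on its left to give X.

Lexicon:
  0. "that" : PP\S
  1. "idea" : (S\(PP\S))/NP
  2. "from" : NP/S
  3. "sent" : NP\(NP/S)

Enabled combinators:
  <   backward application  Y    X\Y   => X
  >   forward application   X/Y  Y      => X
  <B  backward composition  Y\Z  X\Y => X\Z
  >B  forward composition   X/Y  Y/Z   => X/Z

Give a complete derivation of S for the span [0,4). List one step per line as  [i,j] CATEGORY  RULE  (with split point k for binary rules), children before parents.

[0,4] S   <
  [0,1] "that" : PP\S
  [1,4] S\(PP\S)   >
    [1,2] "idea" : (S\(PP\S))/NP
    [2,4] NP   <
      [2,3] "from" : NP/S
      [3,4] "sent" : NP\(NP/S)

[0,1] PP\S  lex  "that"
[1,2] (S\(PP\S))/NP  lex  "idea"
[2,3] NP/S  lex  "from"
[3,4] NP\(NP/S)  lex  "sent"
[2,4] NP  <  k=3
[1,4] S\(PP\S)  >  k=2
[0,4] S  <  k=1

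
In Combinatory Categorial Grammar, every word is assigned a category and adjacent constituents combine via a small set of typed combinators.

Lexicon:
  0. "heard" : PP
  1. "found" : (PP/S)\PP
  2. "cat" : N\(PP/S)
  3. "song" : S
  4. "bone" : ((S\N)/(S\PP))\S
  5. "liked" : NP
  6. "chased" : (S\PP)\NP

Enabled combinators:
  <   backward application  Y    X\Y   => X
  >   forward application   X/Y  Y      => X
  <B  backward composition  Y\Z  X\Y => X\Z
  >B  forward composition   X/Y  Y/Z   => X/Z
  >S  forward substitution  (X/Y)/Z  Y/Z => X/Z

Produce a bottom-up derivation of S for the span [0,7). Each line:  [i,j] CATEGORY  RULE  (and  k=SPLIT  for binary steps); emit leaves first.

[0,7] S   <
  [0,3] N   <
    [0,2] PP/S   <
      [0,1] "heard" : PP
      [1,2] "found" : (PP/S)\PP
    [2,3] "cat" : N\(PP/S)
  [3,7] S\N   >
    [3,5] (S\N)/(S\PP)   <
      [3,4] "song" : S
      [4,5] "bone" : ((S\N)/(S\PP))\S
    [5,7] S\PP   <
      [5,6] "liked" : NP
      [6,7] "chased" : (S\PP)\NP

[0,1] PP  lex  "heard"
[1,2] (PP/S)\PP  lex  "found"
[0,2] PP/S  <  k=1
[2,3] N\(PP/S)  lex  "cat"
[0,3] N  <  k=2
[3,4] S  lex  "song"
[4,5] ((S\N)/(S\PP))\S  lex  "bone"
[3,5] (S\N)/(S\PP)  <  k=4
[5,6] NP  lex  "liked"
[6,7] (S\PP)\NP  lex  "chased"
[5,7] S\PP  <  k=6
[3,7] S\N  >  k=5
[0,7] S  <  k=3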